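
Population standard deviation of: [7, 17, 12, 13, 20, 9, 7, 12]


Mean = 97/8
  (7-97/8)²=1681/64
  (17-97/8)²=1521/64
  (12-97/8)²=1/64
  (13-97/8)²=49/64
  (20-97/8)²=3969/64
  (9-97/8)²=625/64
  (7-97/8)²=1681/64
  (12-97/8)²=1/64
Σ(x-μ)² = 1191/8
σ² = (1191/8)/8 = 1191/64

σ = √(1191/64) ≈ 4.3139


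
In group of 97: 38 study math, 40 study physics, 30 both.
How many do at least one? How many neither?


|A∪B| = 38+40-30 = 48
Neither = 97-48 = 49

At least one: 48; Neither: 49


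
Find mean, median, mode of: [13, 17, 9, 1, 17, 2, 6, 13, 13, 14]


Sorted: [1, 2, 6, 9, 13, 13, 13, 14, 17, 17]
Mean = 105/10 = 21/2
Median = 13
Freq: {13: 3, 17: 2, 9: 1, 1: 1, 2: 1, 6: 1, 14: 1}
Mode: [13]

Mean=21/2, Median=13, Mode=13


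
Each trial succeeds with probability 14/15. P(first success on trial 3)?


Geometric: P(X=3) = (1-p)^(k-1)×p = (1/15)^2×14/15 = 14/3375

P(X=3) = 14/3375 ≈ 0.41%


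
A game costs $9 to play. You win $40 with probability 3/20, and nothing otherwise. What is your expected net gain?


E[gain] = (40-9)×3/20 + (-9)×17/20
= 93/20 - 153/20 = -3

Expected net gain = $-3 ≈ $-3.00


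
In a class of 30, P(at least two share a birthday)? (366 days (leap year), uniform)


P(all different) = Π(366-i)/366 for i=0..29
= 0.294697
P(match) = 1 - 0.294697 = 0.705303

P ≈ 0.7053 ≈ 70.53%


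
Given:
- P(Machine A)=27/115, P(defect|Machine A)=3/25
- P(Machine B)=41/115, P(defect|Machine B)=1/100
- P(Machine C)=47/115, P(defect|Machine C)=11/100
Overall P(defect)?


P(B) = Σ P(B|Aᵢ)×P(Aᵢ)
  3/25×27/115 = 81/2875
  1/100×41/115 = 41/11500
  11/100×47/115 = 517/11500
Sum = 441/5750

P(defect) = 441/5750 ≈ 7.67%


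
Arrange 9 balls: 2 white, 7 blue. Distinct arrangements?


9!/(2!×7!) = 36

36


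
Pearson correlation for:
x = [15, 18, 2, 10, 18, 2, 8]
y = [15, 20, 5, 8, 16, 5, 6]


n=7, Σx=73, Σy=75, Σxy=1021, Σx²=1045, Σy²=1031
r = (7×1021 - 73×75)/√((7×1045 - 73²)(7×1031 - 75²))
= 1672/√(1986×1592) = 1672/√3161712 ≈ 1672/1778.1204 ≈ 0.9403

r ≈ 0.9403


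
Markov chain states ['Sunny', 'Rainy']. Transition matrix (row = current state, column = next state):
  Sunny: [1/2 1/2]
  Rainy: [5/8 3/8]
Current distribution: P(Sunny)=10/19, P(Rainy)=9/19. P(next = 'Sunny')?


P(next=Sunny) = Σᵢ P(now=i)×P(i→Sunny)
= 10/19×1/2 + 9/19×5/8
= 5/19 + 45/152 = 85/152

P = 85/152 ≈ 0.5592


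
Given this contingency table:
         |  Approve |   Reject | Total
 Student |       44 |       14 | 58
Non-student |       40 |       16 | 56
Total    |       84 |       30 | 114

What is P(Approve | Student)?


P(Approve | Student) = 44/(44+14) = 44/58 = 22/29

P(Approve|Student) = 22/29 ≈ 75.86%


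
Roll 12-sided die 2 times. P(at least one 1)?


P(no 1)^2 = (11/12)^2 = 121/144
P(≥1) = 1 - 121/144 = 23/144

P = 23/144 ≈ 15.97%


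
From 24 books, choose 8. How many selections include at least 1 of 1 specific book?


Complement: C(24,8) - C(23,8) = 735471 - 490314 = 245157

245157


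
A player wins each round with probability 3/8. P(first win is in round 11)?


Geometric: P(X=11) = (1-p)^(k-1)×p = (5/8)^10×3/8 = 29296875/8589934592

P(X=11) = 29296875/8589934592 ≈ 0.34%


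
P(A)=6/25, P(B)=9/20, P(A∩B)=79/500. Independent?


P(A)×P(B) = 27/250
P(A∩B) = 79/500
Not equal → NOT independent

No, not independent


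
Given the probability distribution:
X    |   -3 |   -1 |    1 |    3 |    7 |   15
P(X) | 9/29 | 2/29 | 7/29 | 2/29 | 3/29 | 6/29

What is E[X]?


E[X] = Σ x·P(X=x)
= (-3)×(9/29) + (-1)×(2/29) + (1)×(7/29) + (3)×(2/29) + (7)×(3/29) + (15)×(6/29)
= 95/29

E[X] = 95/29


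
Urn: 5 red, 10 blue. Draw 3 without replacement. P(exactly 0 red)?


Hypergeometric: C(5,0)×C(10,3)/C(15,3)
= 1×120/455 = 24/91

P(X=0) = 24/91 ≈ 26.37%


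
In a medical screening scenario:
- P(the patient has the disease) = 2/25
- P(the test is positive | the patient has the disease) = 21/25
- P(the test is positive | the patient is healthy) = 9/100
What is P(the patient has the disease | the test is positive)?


Using Bayes' theorem:
P(A|B) = P(B|A)·P(A) / P(B)

P(the test is positive) = 21/25 × 2/25 + 9/100 × 23/25
= 42/625 + 207/2500 = 3/20

P(the patient has the disease|the test is positive) = (42/625) / (3/20) = 56/125

P(the patient has the disease|the test is positive) = 56/125 ≈ 44.80%


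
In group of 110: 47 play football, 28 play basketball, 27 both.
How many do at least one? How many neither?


|A∪B| = 47+28-27 = 48
Neither = 110-48 = 62

At least one: 48; Neither: 62


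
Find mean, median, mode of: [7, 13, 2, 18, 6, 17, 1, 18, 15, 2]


Sorted: [1, 2, 2, 6, 7, 13, 15, 17, 18, 18]
Mean = 99/10
Median = 10
Freq: {7: 1, 13: 1, 2: 2, 18: 2, 6: 1, 17: 1, 1: 1, 15: 1}
Mode: [2, 18]

Mean=99/10, Median=10, Mode=[2, 18]


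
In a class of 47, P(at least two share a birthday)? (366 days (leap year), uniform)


P(all different) = Π(366-i)/366 for i=0..46
= 0.045628
P(match) = 1 - 0.045628 = 0.954372

P ≈ 0.9544 ≈ 95.44%


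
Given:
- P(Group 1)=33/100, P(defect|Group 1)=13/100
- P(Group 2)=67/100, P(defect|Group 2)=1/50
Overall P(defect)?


P(B) = Σ P(B|Aᵢ)×P(Aᵢ)
  13/100×33/100 = 429/10000
  1/50×67/100 = 67/5000
Sum = 563/10000

P(defect) = 563/10000 ≈ 5.63%


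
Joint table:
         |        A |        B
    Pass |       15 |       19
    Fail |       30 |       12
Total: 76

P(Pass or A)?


P(Pass∨A) = P(Pass) + P(A) - P(Pass∧A)
= (34 + 45 - 15)/76 = 64/76 = 16/19

P = 16/19 ≈ 84.21%


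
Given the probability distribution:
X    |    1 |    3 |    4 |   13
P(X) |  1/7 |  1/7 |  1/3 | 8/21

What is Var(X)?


E[X] = 48/7
E[X²] = 498/7
Var(X) = E[X²] - (E[X])² = 498/7 - 2304/49 = 1182/49

Var(X) = 1182/49 ≈ 24.1224


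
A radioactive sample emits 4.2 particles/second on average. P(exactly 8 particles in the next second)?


Poisson(λ=4.2): P(X=8) = e^(-λ)×λ^k/k!
= e^(-4.2) × 4.2^8 / 8!
≈ 0.01499557682 × 96826.5199642 / 40320 ≈ 0.036011

P(X=8) ≈ 0.036011 ≈ 3.60%


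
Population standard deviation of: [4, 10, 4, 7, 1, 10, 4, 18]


Mean = 58/8 = 29/4
  (4-29/4)²=169/16
  (10-29/4)²=121/16
  (4-29/4)²=169/16
  (7-29/4)²=1/16
  (1-29/4)²=625/16
  (10-29/4)²=121/16
  (4-29/4)²=169/16
  (18-29/4)²=1849/16
Σ(x-μ)² = 403/2
σ² = (403/2)/8 = 403/16

σ = √(403/16) ≈ 5.0187


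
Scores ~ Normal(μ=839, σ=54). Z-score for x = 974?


z = (x - μ)/σ = (974 - 839)/54 = 2.5

z = 2.5


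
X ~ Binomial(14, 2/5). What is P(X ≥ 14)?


P(X ≥ 14) = Σ P(X=i) for i=14..14
P(X=14) = 16384/6103515625
Sum = 16384/6103515625

P(X ≥ 14) = 16384/6103515625 ≈ 0.00%


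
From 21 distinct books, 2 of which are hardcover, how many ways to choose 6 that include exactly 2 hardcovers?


Choose 2 of the 2 hardcovers and 4 of the other 19 books:
C(2,2)×C(19,4) = 1×3876 = 3876

3876


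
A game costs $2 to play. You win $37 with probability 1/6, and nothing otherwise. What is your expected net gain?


E[gain] = (37-2)×1/6 + (-2)×5/6
= 35/6 - 5/3 = 25/6

Expected net gain = $25/6 ≈ $4.17


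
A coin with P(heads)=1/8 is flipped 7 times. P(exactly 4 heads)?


Binomial: P(X=4) = C(7,4)×p^4×(1-p)^3
= 35 × 1/4096 × 343/512 = 12005/2097152

P(X=4) = 12005/2097152 ≈ 0.57%


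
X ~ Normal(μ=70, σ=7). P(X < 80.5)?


z = (80.5-70)/7 = 1.5
P(Z < 1.5) = 0.9332

P(X < 80.5) ≈ 0.9332


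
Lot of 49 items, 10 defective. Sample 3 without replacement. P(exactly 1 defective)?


Hypergeometric: C(10,1)×C(39,2)/C(49,3)
= 10×741/18424 = 3705/9212

P(X=1) = 3705/9212 ≈ 40.22%


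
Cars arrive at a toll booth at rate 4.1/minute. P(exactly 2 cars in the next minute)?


Poisson(λ=4.1): P(X=2) = e^(-λ)×λ^k/k!
= e^(-4.1) × 4.1^2 / 2!
≈ 0.0165726754 × 16.81 / 2 ≈ 0.139293

P(X=2) ≈ 0.139293 ≈ 13.93%


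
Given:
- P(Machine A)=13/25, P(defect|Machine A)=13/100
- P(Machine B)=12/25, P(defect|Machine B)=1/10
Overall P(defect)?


P(B) = Σ P(B|Aᵢ)×P(Aᵢ)
  13/100×13/25 = 169/2500
  1/10×12/25 = 6/125
Sum = 289/2500

P(defect) = 289/2500 ≈ 11.56%


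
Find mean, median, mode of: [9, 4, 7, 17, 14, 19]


Sorted: [4, 7, 9, 14, 17, 19]
Mean = 70/6 = 35/3
Median = 23/2
Freq: {9: 1, 4: 1, 7: 1, 17: 1, 14: 1, 19: 1}
Mode: No mode

Mean=35/3, Median=23/2, Mode=No mode


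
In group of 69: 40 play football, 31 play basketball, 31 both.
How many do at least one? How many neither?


|A∪B| = 40+31-31 = 40
Neither = 69-40 = 29

At least one: 40; Neither: 29


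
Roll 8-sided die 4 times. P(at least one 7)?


P(no 7)^4 = (7/8)^4 = 2401/4096
P(≥1) = 1 - 2401/4096 = 1695/4096

P = 1695/4096 ≈ 41.38%


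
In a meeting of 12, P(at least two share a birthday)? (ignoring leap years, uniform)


P(all different) = Π(365-i)/365 for i=0..11
= 0.832975
P(match) = 1 - 0.832975 = 0.167025

P ≈ 0.1670 ≈ 16.70%


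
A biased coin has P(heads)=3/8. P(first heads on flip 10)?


Geometric: P(X=10) = (1-p)^(k-1)×p = (5/8)^9×3/8 = 5859375/1073741824

P(X=10) = 5859375/1073741824 ≈ 0.55%


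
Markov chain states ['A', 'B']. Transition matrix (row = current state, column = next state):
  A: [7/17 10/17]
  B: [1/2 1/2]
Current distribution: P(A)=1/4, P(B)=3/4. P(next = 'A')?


P(next=A) = Σᵢ P(now=i)×P(i→A)
= 1/4×7/17 + 3/4×1/2
= 7/68 + 3/8 = 65/136

P = 65/136 ≈ 0.4779


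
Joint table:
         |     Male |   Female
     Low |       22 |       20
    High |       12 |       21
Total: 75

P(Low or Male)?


P(Low∨Male) = P(Low) + P(Male) - P(Low∧Male)
= (42 + 34 - 22)/75 = 54/75 = 18/25

P = 18/25 ≈ 72.00%


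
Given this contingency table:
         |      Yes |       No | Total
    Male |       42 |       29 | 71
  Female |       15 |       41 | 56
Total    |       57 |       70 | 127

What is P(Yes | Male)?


P(Yes | Male) = 42/(42+29) = 42/71

P(Yes|Male) = 42/71 ≈ 59.15%


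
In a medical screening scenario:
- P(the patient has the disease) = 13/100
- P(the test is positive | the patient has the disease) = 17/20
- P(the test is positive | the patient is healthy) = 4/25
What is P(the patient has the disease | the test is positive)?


Using Bayes' theorem:
P(A|B) = P(B|A)·P(A) / P(B)

P(the test is positive) = 17/20 × 13/100 + 4/25 × 87/100
= 221/2000 + 87/625 = 2497/10000

P(the patient has the disease|the test is positive) = (221/2000) / (2497/10000) = 1105/2497

P(the patient has the disease|the test is positive) = 1105/2497 ≈ 44.25%


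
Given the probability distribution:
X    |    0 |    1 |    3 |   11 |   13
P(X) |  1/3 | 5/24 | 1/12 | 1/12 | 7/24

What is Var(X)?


E[X] = 31/6
E[X²] = 181/3
Var(X) = E[X²] - (E[X])² = 181/3 - 961/36 = 1211/36

Var(X) = 1211/36 ≈ 33.6389


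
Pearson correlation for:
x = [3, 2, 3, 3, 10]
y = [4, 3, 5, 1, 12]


n=5, Σx=21, Σy=25, Σxy=156, Σx²=131, Σy²=195
r = (5×156 - 21×25)/√((5×131 - 21²)(5×195 - 25²))
= 255/√(214×350) = 255/√74900 ≈ 255/273.6786 ≈ 0.9317

r ≈ 0.9317


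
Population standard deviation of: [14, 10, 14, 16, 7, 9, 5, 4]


Mean = 79/8
  (14-79/8)²=1089/64
  (10-79/8)²=1/64
  (14-79/8)²=1089/64
  (16-79/8)²=2401/64
  (7-79/8)²=529/64
  (9-79/8)²=49/64
  (5-79/8)²=1521/64
  (4-79/8)²=2209/64
Σ(x-μ)² = 1111/8
σ² = (1111/8)/8 = 1111/64

σ = √(1111/64) ≈ 4.1665


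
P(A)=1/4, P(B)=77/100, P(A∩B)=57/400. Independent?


P(A)×P(B) = 77/400
P(A∩B) = 57/400
Not equal → NOT independent

No, not independent


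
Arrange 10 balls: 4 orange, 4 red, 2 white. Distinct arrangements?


10!/(4!×4!×2!) = 3150

3150


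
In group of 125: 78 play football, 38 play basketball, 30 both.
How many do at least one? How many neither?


|A∪B| = 78+38-30 = 86
Neither = 125-86 = 39

At least one: 86; Neither: 39


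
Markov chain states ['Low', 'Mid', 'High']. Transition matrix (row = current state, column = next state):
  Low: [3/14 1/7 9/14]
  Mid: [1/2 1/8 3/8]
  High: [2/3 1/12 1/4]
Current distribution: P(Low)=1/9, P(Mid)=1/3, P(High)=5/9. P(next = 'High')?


P(next=High) = Σᵢ P(now=i)×P(i→High)
= 1/9×9/14 + 1/3×3/8 + 5/9×1/4
= 1/14 + 1/8 + 5/36 = 169/504

P = 169/504 ≈ 0.3353


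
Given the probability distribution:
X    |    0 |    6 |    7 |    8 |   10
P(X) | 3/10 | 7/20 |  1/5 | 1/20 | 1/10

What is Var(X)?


E[X] = 49/10
E[X²] = 178/5
Var(X) = E[X²] - (E[X])² = 178/5 - 2401/100 = 1159/100

Var(X) = 1159/100 ≈ 11.5900


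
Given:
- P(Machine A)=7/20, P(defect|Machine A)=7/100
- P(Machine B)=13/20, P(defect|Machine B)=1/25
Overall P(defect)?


P(B) = Σ P(B|Aᵢ)×P(Aᵢ)
  7/100×7/20 = 49/2000
  1/25×13/20 = 13/500
Sum = 101/2000

P(defect) = 101/2000 ≈ 5.05%


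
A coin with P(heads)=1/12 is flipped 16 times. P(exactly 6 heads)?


Binomial: P(X=6) = C(16,6)×p^6×(1-p)^10
= 8008 × 1/2985984 × 25937424601/61917364224 = 25963362025601/23110532361879552

P(X=6) = 25963362025601/23110532361879552 ≈ 0.11%


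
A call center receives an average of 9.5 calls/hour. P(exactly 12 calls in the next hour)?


Poisson(λ=9.5): P(X=12) = e^(-λ)×λ^k/k!
= e^(-9.5) × 9.5^12 / 12!
≈ 7.485182989e-05 × 540360087663 / 479001600 ≈ 0.084440

P(X=12) ≈ 0.084440 ≈ 8.44%


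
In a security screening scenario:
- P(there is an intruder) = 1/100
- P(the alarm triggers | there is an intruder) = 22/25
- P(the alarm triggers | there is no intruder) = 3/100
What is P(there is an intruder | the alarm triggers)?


Using Bayes' theorem:
P(A|B) = P(B|A)·P(A) / P(B)

P(the alarm triggers) = 22/25 × 1/100 + 3/100 × 99/100
= 11/1250 + 297/10000 = 77/2000

P(there is an intruder|the alarm triggers) = (11/1250) / (77/2000) = 8/35

P(there is an intruder|the alarm triggers) = 8/35 ≈ 22.86%


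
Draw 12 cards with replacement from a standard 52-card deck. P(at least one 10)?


P(not a 10) = 48/52 = 12/13
P(none in 12 draws) = (12/13)^12 = 8916100448256/23298085122481
P(≥1 10) = 1 - 8916100448256/23298085122481 = 14381984674225/23298085122481

P = 14381984674225/23298085122481 ≈ 61.73%


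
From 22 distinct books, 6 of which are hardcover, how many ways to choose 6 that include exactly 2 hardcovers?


Choose 2 of the 6 hardcovers and 4 of the other 16 books:
C(6,2)×C(16,4) = 15×1820 = 27300

27300


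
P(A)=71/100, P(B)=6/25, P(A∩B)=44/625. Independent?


P(A)×P(B) = 213/1250
P(A∩B) = 44/625
Not equal → NOT independent

No, not independent


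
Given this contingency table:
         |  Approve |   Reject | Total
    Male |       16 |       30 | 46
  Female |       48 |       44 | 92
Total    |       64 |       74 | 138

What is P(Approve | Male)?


P(Approve | Male) = 16/(16+30) = 16/46 = 8/23

P(Approve|Male) = 8/23 ≈ 34.78%


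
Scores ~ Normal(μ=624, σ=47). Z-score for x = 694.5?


z = (x - μ)/σ = (694.5 - 624)/47 = 1.5

z = 1.5


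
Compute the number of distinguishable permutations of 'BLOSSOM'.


Letters: 7, freq: {'B': 1, 'L': 1, 'O': 2, 'S': 2, 'M': 1}
7!/(1!×1!×2!×2!×1!) = 5040/4 = 1260

1260


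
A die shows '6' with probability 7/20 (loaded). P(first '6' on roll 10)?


Geometric: P(X=10) = (1-p)^(k-1)×p = (13/20)^9×7/20 = 74231495611/10240000000000

P(X=10) = 74231495611/10240000000000 ≈ 0.72%


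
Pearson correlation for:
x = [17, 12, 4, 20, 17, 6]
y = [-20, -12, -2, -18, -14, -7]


n=6, Σx=76, Σy=-73, Σxy=-1132, Σx²=1174, Σy²=1117
r = (6×(-1132) - 76×(-73))/√((6×1174 - 76²)(6×1117 - (-73)²))
= -1244/√(1268×1373) = -1244/√1740964 ≈ -1244/1319.4559 ≈ -0.9428

r ≈ -0.9428


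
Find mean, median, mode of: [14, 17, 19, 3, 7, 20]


Sorted: [3, 7, 14, 17, 19, 20]
Mean = 80/6 = 40/3
Median = 31/2
Freq: {14: 1, 17: 1, 19: 1, 3: 1, 7: 1, 20: 1}
Mode: No mode

Mean=40/3, Median=31/2, Mode=No mode


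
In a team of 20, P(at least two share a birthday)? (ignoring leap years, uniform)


P(all different) = Π(365-i)/365 for i=0..19
= 0.588562
P(match) = 1 - 0.588562 = 0.411438

P ≈ 0.4114 ≈ 41.14%


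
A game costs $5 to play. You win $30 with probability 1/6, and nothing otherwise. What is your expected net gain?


E[gain] = (30-5)×1/6 + (-5)×5/6
= 25/6 - 25/6 = 0

Expected net gain = $0 ≈ $0.00


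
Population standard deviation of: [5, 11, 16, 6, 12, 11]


Mean = 61/6
  (5-61/6)²=961/36
  (11-61/6)²=25/36
  (16-61/6)²=1225/36
  (6-61/6)²=625/36
  (12-61/6)²=121/36
  (11-61/6)²=25/36
Σ(x-μ)² = 497/6
σ² = (497/6)/6 = 497/36

σ = √(497/36) ≈ 3.7156


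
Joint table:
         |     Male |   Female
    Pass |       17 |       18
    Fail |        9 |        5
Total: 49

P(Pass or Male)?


P(Pass∨Male) = P(Pass) + P(Male) - P(Pass∧Male)
= (35 + 26 - 17)/49 = 44/49

P = 44/49 ≈ 89.80%


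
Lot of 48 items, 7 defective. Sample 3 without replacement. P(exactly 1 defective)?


Hypergeometric: C(7,1)×C(41,2)/C(48,3)
= 7×820/17296 = 1435/4324

P(X=1) = 1435/4324 ≈ 33.19%


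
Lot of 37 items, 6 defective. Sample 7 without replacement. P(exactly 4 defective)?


Hypergeometric: C(6,4)×C(31,3)/C(37,7)
= 15×4495/10295472 = 725/110704

P(X=4) = 725/110704 ≈ 0.65%


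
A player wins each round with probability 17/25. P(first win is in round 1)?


Geometric: P(X=1) = (1-p)^(k-1)×p = (8/25)^0×17/25 = 17/25

P(X=1) = 17/25 ≈ 68.00%


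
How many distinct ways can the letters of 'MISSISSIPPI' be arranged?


Letters: 11, freq: {'M': 1, 'I': 4, 'S': 4, 'P': 2}
11!/(1!×4!×4!×2!) = 39916800/1152 = 34650

34650


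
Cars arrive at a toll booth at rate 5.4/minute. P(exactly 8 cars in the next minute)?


Poisson(λ=5.4): P(X=8) = e^(-λ)×λ^k/k!
= e^(-5.4) × 5.4^8 / 8!
≈ 0.004516580943 × 723019.613391 / 40320 ≈ 0.080991

P(X=8) ≈ 0.080991 ≈ 8.10%


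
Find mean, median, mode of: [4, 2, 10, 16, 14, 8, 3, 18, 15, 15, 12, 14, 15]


Sorted: [2, 3, 4, 8, 10, 12, 14, 14, 15, 15, 15, 16, 18]
Mean = 146/13
Median = 14
Freq: {4: 1, 2: 1, 10: 1, 16: 1, 14: 2, 8: 1, 3: 1, 18: 1, 15: 3, 12: 1}
Mode: [15]

Mean=146/13, Median=14, Mode=15


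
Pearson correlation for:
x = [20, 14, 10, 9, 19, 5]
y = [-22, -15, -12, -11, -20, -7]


n=6, Σx=77, Σy=-87, Σxy=-1284, Σx²=1163, Σy²=1423
r = (6×(-1284) - 77×(-87))/√((6×1163 - 77²)(6×1423 - (-87)²))
= -1005/√(1049×969) = -1005/√1016481 ≈ -1005/1008.2068 ≈ -0.9968

r ≈ -0.9968


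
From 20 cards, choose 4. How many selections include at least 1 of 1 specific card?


Complement: C(20,4) - C(19,4) = 4845 - 3876 = 969

969


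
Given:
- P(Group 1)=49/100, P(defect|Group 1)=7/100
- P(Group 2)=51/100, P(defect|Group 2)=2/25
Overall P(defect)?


P(B) = Σ P(B|Aᵢ)×P(Aᵢ)
  7/100×49/100 = 343/10000
  2/25×51/100 = 51/1250
Sum = 751/10000

P(defect) = 751/10000 ≈ 7.51%


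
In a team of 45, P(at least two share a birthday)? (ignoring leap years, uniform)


P(all different) = Π(365-i)/365 for i=0..44
= 0.059024
P(match) = 1 - 0.059024 = 0.940976

P ≈ 0.9410 ≈ 94.10%


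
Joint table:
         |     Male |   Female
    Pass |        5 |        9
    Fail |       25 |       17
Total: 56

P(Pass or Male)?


P(Pass∨Male) = P(Pass) + P(Male) - P(Pass∧Male)
= (14 + 30 - 5)/56 = 39/56

P = 39/56 ≈ 69.64%


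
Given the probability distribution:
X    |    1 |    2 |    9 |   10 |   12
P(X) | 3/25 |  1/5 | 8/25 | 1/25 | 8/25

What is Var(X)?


E[X] = 191/25
E[X²] = 1923/25
Var(X) = E[X²] - (E[X])² = 1923/25 - 36481/625 = 11594/625

Var(X) = 11594/625 ≈ 18.5504


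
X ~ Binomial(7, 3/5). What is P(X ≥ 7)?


P(X ≥ 7) = Σ P(X=i) for i=7..7
P(X=7) = 2187/78125
Sum = 2187/78125

P(X ≥ 7) = 2187/78125 ≈ 2.80%


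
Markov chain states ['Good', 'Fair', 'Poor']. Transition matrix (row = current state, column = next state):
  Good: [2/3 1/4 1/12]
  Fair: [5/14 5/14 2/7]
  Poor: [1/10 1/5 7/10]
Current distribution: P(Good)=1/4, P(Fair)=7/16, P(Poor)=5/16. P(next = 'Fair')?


P(next=Fair) = Σᵢ P(now=i)×P(i→Fair)
= 1/4×1/4 + 7/16×5/14 + 5/16×1/5
= 1/16 + 5/32 + 1/16 = 9/32

P = 9/32 ≈ 0.2812


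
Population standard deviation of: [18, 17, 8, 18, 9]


Mean = 70/5 = 14
  (18-14)²=16
  (17-14)²=9
  (8-14)²=36
  (18-14)²=16
  (9-14)²=25
Σ(x-μ)² = 102
σ² = 102/5

σ = √(102/5) ≈ 4.5166


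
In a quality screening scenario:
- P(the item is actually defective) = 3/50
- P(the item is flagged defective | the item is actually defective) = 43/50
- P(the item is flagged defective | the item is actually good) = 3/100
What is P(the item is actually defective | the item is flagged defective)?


Using Bayes' theorem:
P(A|B) = P(B|A)·P(A) / P(B)

P(the item is flagged defective) = 43/50 × 3/50 + 3/100 × 47/50
= 129/2500 + 141/5000 = 399/5000

P(the item is actually defective|the item is flagged defective) = (129/2500) / (399/5000) = 86/133

P(the item is actually defective|the item is flagged defective) = 86/133 ≈ 64.66%


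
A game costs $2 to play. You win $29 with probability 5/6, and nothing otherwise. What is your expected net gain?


E[gain] = (29-2)×5/6 + (-2)×1/6
= 45/2 - 1/3 = 133/6

Expected net gain = $133/6 ≈ $22.17


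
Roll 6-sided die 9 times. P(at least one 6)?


P(no 6)^9 = (5/6)^9 = 1953125/10077696
P(≥1) = 1 - 1953125/10077696 = 8124571/10077696

P = 8124571/10077696 ≈ 80.62%


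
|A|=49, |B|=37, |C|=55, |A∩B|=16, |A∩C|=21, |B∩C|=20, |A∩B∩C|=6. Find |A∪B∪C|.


|A∪B∪C| = 49+37+55-16-21-20+6 = 90

|A∪B∪C| = 90


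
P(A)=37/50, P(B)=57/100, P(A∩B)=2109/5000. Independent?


P(A)×P(B) = 2109/5000
P(A∩B) = 2109/5000
Equal ✓ → Independent

Yes, independent


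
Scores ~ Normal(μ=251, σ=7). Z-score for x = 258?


z = (x - μ)/σ = (258 - 251)/7 = 1.0

z = 1.0


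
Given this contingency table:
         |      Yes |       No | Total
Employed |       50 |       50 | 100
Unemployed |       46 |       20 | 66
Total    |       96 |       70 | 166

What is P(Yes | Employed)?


P(Yes | Employed) = 50/(50+50) = 50/100 = 1/2

P(Yes|Employed) = 1/2 ≈ 50.00%


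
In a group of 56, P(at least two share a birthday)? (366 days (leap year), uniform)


P(all different) = Π(366-i)/366 for i=0..55
= 0.011818
P(match) = 1 - 0.011818 = 0.988182

P ≈ 0.9882 ≈ 98.82%


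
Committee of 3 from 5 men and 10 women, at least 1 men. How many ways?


Count by #men:
  1M,2W: C(5,1)×C(10,2)=225
  2M,1W: C(5,2)×C(10,1)=100
  3M,0W: C(5,3)×C(10,0)=10
Total = 335

335


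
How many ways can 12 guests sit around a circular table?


Circular arrangements of 12 distinct objects: fix one position to break rotational symmetry.
(n-1)! = 11! = 39916800

39916800


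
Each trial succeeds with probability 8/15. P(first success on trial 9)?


Geometric: P(X=9) = (1-p)^(k-1)×p = (7/15)^8×8/15 = 46118408/38443359375

P(X=9) = 46118408/38443359375 ≈ 0.12%


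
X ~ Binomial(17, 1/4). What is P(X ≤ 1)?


P(X ≤ 1) = Σ P(X=i) for i=0..1
P(X=0) = 129140163/17179869184
P(X=1) = 731794257/17179869184
Sum = 215233605/4294967296

P(X ≤ 1) = 215233605/4294967296 ≈ 5.01%


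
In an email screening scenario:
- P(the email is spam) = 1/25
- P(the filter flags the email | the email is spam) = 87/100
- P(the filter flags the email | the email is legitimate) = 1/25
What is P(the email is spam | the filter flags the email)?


Using Bayes' theorem:
P(A|B) = P(B|A)·P(A) / P(B)

P(the filter flags the email) = 87/100 × 1/25 + 1/25 × 24/25
= 87/2500 + 24/625 = 183/2500

P(the email is spam|the filter flags the email) = (87/2500) / (183/2500) = 29/61

P(the email is spam|the filter flags the email) = 29/61 ≈ 47.54%


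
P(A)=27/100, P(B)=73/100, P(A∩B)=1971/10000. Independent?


P(A)×P(B) = 1971/10000
P(A∩B) = 1971/10000
Equal ✓ → Independent

Yes, independent


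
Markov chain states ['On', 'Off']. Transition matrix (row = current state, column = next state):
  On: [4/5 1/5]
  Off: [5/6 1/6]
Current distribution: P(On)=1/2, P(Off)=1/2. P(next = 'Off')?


P(next=Off) = Σᵢ P(now=i)×P(i→Off)
= 1/2×1/5 + 1/2×1/6
= 1/10 + 1/12 = 11/60

P = 11/60 ≈ 0.1833


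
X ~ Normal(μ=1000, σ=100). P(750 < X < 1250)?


z₁=(750-1000)/100=-2.5, z₂=(1250-1000)/100=2.5
P = Φ(2.5) - Φ(-2.5) = 0.993790 - 0.006210 = 0.987580 ≈ 0.9876

P(750 < X < 1250) ≈ 0.9876


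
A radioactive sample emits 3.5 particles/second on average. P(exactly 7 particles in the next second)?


Poisson(λ=3.5): P(X=7) = e^(-λ)×λ^k/k!
= e^(-3.5) × 3.5^7 / 7!
≈ 0.03019738342 × 6433.9296875 / 5040 ≈ 0.038549

P(X=7) ≈ 0.038549 ≈ 3.85%


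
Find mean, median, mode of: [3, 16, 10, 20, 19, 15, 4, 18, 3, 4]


Sorted: [3, 3, 4, 4, 10, 15, 16, 18, 19, 20]
Mean = 112/10 = 56/5
Median = 25/2
Freq: {3: 2, 16: 1, 10: 1, 20: 1, 19: 1, 15: 1, 4: 2, 18: 1}
Mode: [3, 4]

Mean=56/5, Median=25/2, Mode=[3, 4]


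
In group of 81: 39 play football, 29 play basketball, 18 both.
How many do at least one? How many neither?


|A∪B| = 39+29-18 = 50
Neither = 81-50 = 31

At least one: 50; Neither: 31


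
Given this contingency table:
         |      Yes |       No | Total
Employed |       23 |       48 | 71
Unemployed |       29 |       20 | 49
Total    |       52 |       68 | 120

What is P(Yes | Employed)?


P(Yes | Employed) = 23/(23+48) = 23/71

P(Yes|Employed) = 23/71 ≈ 32.39%


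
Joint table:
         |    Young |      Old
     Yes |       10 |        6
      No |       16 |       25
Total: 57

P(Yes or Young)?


P(Yes∨Young) = P(Yes) + P(Young) - P(Yes∧Young)
= (16 + 26 - 10)/57 = 32/57

P = 32/57 ≈ 56.14%


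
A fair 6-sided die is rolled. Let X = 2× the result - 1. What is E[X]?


E[die] = (1+6)/2 = 7/2
E[X] = 2×7/2 - 1 = 6

E[X] = 6


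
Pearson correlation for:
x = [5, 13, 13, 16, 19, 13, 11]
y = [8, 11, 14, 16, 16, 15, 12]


n=7, Σx=90, Σy=92, Σxy=1252, Σx²=1270, Σy²=1262
r = (7×1252 - 90×92)/√((7×1270 - 90²)(7×1262 - 92²))
= 484/√(790×370) = 484/√292300 ≈ 484/540.6478 ≈ 0.8952

r ≈ 0.8952


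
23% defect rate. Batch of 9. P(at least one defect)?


P(all good) = (77/100)^9 = 95151694449171437/1000000000000000000
P(≥1 defect) = 904848305550828563/1000000000000000000

P = 904848305550828563/1000000000000000000 ≈ 90.48%


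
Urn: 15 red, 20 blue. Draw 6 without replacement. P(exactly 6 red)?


Hypergeometric: C(15,6)×C(20,0)/C(35,6)
= 5005×1/1623160 = 13/4216

P(X=6) = 13/4216 ≈ 0.31%


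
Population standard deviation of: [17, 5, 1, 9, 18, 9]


Mean = 59/6
  (17-59/6)²=1849/36
  (5-59/6)²=841/36
  (1-59/6)²=2809/36
  (9-59/6)²=25/36
  (18-59/6)²=2401/36
  (9-59/6)²=25/36
Σ(x-μ)² = 1325/6
σ² = (1325/6)/6 = 1325/36

σ = √(1325/36) ≈ 6.0668


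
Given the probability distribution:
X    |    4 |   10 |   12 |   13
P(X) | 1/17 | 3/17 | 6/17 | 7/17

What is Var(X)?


E[X] = 197/17
E[X²] = 139
Var(X) = E[X²] - (E[X])² = 139 - 38809/289 = 1362/289

Var(X) = 1362/289 ≈ 4.7128


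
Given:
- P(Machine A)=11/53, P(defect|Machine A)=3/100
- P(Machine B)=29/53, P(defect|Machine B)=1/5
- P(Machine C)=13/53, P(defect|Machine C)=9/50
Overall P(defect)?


P(B) = Σ P(B|Aᵢ)×P(Aᵢ)
  3/100×11/53 = 33/5300
  1/5×29/53 = 29/265
  9/50×13/53 = 117/2650
Sum = 847/5300

P(defect) = 847/5300 ≈ 15.98%


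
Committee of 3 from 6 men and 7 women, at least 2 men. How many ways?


Count by #men:
  2M,1W: C(6,2)×C(7,1)=105
  3M,0W: C(6,3)×C(7,0)=20
Total = 125

125


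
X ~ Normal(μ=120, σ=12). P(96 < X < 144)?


z₁=(96-120)/12=-2.0, z₂=(144-120)/12=2.0
P = Φ(2.0) - Φ(-2.0) = 0.977250 - 0.022750 = 0.954500 ≈ 0.9545

P(96 < X < 144) ≈ 0.9545


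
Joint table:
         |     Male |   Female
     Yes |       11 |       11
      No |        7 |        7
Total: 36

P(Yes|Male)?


P(Yes|Male) = 11/(11+7) = 11/18

P = 11/18 ≈ 61.11%


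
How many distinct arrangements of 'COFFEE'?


Letters: 6, freq: {'C': 1, 'O': 1, 'F': 2, 'E': 2}
6!/(1!×1!×2!×2!) = 720/4 = 180

180


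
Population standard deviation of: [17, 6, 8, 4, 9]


Mean = 44/5
  (17-44/5)²=1681/25
  (6-44/5)²=196/25
  (8-44/5)²=16/25
  (4-44/5)²=576/25
  (9-44/5)²=1/25
Σ(x-μ)² = 494/5
σ² = (494/5)/5 = 494/25

σ = √(494/25) ≈ 4.4452


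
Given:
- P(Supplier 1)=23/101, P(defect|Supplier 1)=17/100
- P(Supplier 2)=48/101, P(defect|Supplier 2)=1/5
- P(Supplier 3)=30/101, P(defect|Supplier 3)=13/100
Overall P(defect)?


P(B) = Σ P(B|Aᵢ)×P(Aᵢ)
  17/100×23/101 = 391/10100
  1/5×48/101 = 48/505
  13/100×30/101 = 39/1010
Sum = 1741/10100

P(defect) = 1741/10100 ≈ 17.24%


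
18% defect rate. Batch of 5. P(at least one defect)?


P(all good) = (41/50)^5 = 115856201/312500000
P(≥1 defect) = 196643799/312500000

P = 196643799/312500000 ≈ 62.93%


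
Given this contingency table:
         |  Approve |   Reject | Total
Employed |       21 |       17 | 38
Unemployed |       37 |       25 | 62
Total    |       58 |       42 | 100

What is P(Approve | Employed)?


P(Approve | Employed) = 21/(21+17) = 21/38

P(Approve|Employed) = 21/38 ≈ 55.26%


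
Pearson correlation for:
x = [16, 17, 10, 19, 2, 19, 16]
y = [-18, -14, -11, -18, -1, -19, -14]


n=7, Σx=99, Σy=-95, Σxy=-1565, Σx²=1627, Σy²=1523
r = (7×(-1565) - 99×(-95))/√((7×1627 - 99²)(7×1523 - (-95)²))
= -1550/√(1588×1636) = -1550/√2597968 ≈ -1550/1611.8213 ≈ -0.9616

r ≈ -0.9616


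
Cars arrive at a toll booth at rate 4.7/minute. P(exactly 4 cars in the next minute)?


Poisson(λ=4.7): P(X=4) = e^(-λ)×λ^k/k!
= e^(-4.7) × 4.7^4 / 4!
≈ 0.009095277102 × 487.9681 / 24 ≈ 0.184925

P(X=4) ≈ 0.184925 ≈ 18.49%


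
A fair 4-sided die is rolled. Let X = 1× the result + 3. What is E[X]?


E[die] = (1+4)/2 = 5/2
E[X] = 1×5/2 + 3 = 11/2

E[X] = 11/2


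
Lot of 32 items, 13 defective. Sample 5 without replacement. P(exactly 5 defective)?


Hypergeometric: C(13,5)×C(19,0)/C(32,5)
= 1287×1/201376 = 1287/201376

P(X=5) = 1287/201376 ≈ 0.64%


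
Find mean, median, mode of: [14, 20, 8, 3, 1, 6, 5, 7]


Sorted: [1, 3, 5, 6, 7, 8, 14, 20]
Mean = 64/8 = 8
Median = 13/2
Freq: {14: 1, 20: 1, 8: 1, 3: 1, 1: 1, 6: 1, 5: 1, 7: 1}
Mode: No mode

Mean=8, Median=13/2, Mode=No mode


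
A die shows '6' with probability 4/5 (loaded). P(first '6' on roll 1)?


Geometric: P(X=1) = (1-p)^(k-1)×p = (1/5)^0×4/5 = 4/5

P(X=1) = 4/5 ≈ 80.00%


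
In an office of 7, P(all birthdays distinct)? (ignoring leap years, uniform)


P(all different) = Π(365-i)/365 for i=0..6
= (365/365)×(364/365)×...×(359/365)
= 0.943764

P ≈ 0.9438 ≈ 94.38%


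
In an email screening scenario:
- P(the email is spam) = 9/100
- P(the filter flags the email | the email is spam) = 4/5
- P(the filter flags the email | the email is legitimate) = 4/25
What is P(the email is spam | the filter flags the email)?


Using Bayes' theorem:
P(A|B) = P(B|A)·P(A) / P(B)

P(the filter flags the email) = 4/5 × 9/100 + 4/25 × 91/100
= 9/125 + 91/625 = 136/625

P(the email is spam|the filter flags the email) = (9/125) / (136/625) = 45/136

P(the email is spam|the filter flags the email) = 45/136 ≈ 33.09%


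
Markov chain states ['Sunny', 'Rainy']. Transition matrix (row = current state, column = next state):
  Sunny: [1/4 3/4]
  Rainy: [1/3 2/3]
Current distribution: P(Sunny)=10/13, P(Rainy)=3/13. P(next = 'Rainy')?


P(next=Rainy) = Σᵢ P(now=i)×P(i→Rainy)
= 10/13×3/4 + 3/13×2/3
= 15/26 + 2/13 = 19/26

P = 19/26 ≈ 0.7308


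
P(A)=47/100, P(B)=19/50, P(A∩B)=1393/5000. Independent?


P(A)×P(B) = 893/5000
P(A∩B) = 1393/5000
Not equal → NOT independent

No, not independent


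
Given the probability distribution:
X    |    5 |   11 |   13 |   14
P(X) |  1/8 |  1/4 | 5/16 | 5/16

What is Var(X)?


E[X] = 189/16
E[X²] = 2359/16
Var(X) = E[X²] - (E[X])² = 2359/16 - 35721/256 = 2023/256

Var(X) = 2023/256 ≈ 7.9023


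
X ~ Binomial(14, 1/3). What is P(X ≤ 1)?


P(X ≤ 1) = Σ P(X=i) for i=0..1
P(X=0) = 16384/4782969
P(X=1) = 114688/4782969
Sum = 131072/4782969

P(X ≤ 1) = 131072/4782969 ≈ 2.74%


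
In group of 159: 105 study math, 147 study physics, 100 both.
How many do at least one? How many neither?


|A∪B| = 105+147-100 = 152
Neither = 159-152 = 7

At least one: 152; Neither: 7


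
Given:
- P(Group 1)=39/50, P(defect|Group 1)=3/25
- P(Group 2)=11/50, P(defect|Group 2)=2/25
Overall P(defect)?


P(B) = Σ P(B|Aᵢ)×P(Aᵢ)
  3/25×39/50 = 117/1250
  2/25×11/50 = 11/625
Sum = 139/1250

P(defect) = 139/1250 ≈ 11.12%


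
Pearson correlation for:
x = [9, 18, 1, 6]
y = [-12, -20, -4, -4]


n=4, Σx=34, Σy=-40, Σxy=-496, Σx²=442, Σy²=576
r = (4×(-496) - 34×(-40))/√((4×442 - 34²)(4×576 - (-40)²))
= -624/√(612×704) = -624/√430848 ≈ -624/656.3901 ≈ -0.9507

r ≈ -0.9507


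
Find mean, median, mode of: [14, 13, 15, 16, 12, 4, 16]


Sorted: [4, 12, 13, 14, 15, 16, 16]
Mean = 90/7
Median = 14
Freq: {14: 1, 13: 1, 15: 1, 16: 2, 12: 1, 4: 1}
Mode: [16]

Mean=90/7, Median=14, Mode=16


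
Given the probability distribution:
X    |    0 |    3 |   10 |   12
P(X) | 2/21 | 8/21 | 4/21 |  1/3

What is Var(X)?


E[X] = 148/21
E[X²] = 1480/21
Var(X) = E[X²] - (E[X])² = 1480/21 - 21904/441 = 9176/441

Var(X) = 9176/441 ≈ 20.8073


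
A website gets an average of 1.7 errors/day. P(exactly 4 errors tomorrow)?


Poisson(λ=1.7): P(X=4) = e^(-λ)×λ^k/k!
= e^(-1.7) × 1.7^4 / 4!
≈ 0.1826835241 × 8.3521 / 24 ≈ 0.063575

P(X=4) ≈ 0.063575 ≈ 6.36%


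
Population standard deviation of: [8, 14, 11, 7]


Mean = 40/4 = 10
  (8-10)²=4
  (14-10)²=16
  (11-10)²=1
  (7-10)²=9
Σ(x-μ)² = 30
σ² = 30/4 = 15/2

σ = √(15/2) ≈ 2.7386


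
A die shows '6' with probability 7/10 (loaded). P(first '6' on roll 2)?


Geometric: P(X=2) = (1-p)^(k-1)×p = (3/10)^1×7/10 = 21/100

P(X=2) = 21/100 ≈ 21.00%


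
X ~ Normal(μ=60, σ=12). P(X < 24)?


z = (24-60)/12 = -3.0
P(Z < -3.0) = 0.0013

P(X < 24) ≈ 0.0013


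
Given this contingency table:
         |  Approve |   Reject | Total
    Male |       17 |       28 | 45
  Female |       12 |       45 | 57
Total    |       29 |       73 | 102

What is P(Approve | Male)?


P(Approve | Male) = 17/(17+28) = 17/45

P(Approve|Male) = 17/45 ≈ 37.78%


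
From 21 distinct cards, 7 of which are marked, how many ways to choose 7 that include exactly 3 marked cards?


Choose 3 of the 7 marked cards and 4 of the other 14 cards:
C(7,3)×C(14,4) = 35×1001 = 35035

35035


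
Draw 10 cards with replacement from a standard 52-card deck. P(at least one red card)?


P(not a red card) = 26/52 = 1/2
P(none in 10 draws) = (1/2)^10 = 1/1024
P(≥1 red card) = 1 - 1/1024 = 1023/1024

P = 1023/1024 ≈ 99.90%


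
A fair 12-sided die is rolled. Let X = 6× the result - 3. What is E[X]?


E[die] = (1+12)/2 = 13/2
E[X] = 6×13/2 - 3 = 36

E[X] = 36


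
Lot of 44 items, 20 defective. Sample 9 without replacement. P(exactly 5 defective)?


Hypergeometric: C(20,5)×C(24,4)/C(44,9)
= 15504×10626/708930508 = 197064/848003

P(X=5) = 197064/848003 ≈ 23.24%


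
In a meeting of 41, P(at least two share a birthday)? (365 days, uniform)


P(all different) = Π(365-i)/365 for i=0..40
= 0.096848
P(match) = 1 - 0.096848 = 0.903152

P ≈ 0.9032 ≈ 90.32%


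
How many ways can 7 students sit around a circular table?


Circular arrangements of 7 distinct objects: fix one position to break rotational symmetry.
(n-1)! = 6! = 720

720


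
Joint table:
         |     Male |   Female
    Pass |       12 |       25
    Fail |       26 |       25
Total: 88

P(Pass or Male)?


P(Pass∨Male) = P(Pass) + P(Male) - P(Pass∧Male)
= (37 + 38 - 12)/88 = 63/88

P = 63/88 ≈ 71.59%


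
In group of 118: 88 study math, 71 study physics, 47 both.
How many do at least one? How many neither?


|A∪B| = 88+71-47 = 112
Neither = 118-112 = 6

At least one: 112; Neither: 6


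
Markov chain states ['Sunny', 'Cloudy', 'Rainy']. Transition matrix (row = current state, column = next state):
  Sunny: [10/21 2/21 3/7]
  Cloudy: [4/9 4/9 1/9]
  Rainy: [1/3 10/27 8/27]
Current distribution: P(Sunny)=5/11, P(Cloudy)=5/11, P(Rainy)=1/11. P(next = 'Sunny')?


P(next=Sunny) = Σᵢ P(now=i)×P(i→Sunny)
= 5/11×10/21 + 5/11×4/9 + 1/11×1/3
= 50/231 + 20/99 + 1/33 = 311/693

P = 311/693 ≈ 0.4488


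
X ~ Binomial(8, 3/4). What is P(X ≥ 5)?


P(X ≥ 5) = Σ P(X=i) for i=5..8
P(X=5) = 1701/8192
P(X=6) = 5103/16384
P(X=7) = 2187/8192
P(X=8) = 6561/65536
Sum = 58077/65536

P(X ≥ 5) = 58077/65536 ≈ 88.62%


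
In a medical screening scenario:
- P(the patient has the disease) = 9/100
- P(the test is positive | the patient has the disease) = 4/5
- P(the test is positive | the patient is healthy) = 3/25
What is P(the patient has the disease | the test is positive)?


Using Bayes' theorem:
P(A|B) = P(B|A)·P(A) / P(B)

P(the test is positive) = 4/5 × 9/100 + 3/25 × 91/100
= 9/125 + 273/2500 = 453/2500

P(the patient has the disease|the test is positive) = (9/125) / (453/2500) = 60/151

P(the patient has the disease|the test is positive) = 60/151 ≈ 39.74%


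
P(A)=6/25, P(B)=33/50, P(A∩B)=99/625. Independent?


P(A)×P(B) = 99/625
P(A∩B) = 99/625
Equal ✓ → Independent

Yes, independent


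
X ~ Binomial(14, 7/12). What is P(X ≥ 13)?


P(X ≥ 13) = Σ P(X=i) for i=13..14
P(X=13) = 3391115364245/641959232274432
P(X=14) = 678223072849/1283918464548864
Sum = 7460453801339/1283918464548864

P(X ≥ 13) = 7460453801339/1283918464548864 ≈ 0.58%


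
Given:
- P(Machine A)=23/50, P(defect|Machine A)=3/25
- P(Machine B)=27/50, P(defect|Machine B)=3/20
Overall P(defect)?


P(B) = Σ P(B|Aᵢ)×P(Aᵢ)
  3/25×23/50 = 69/1250
  3/20×27/50 = 81/1000
Sum = 681/5000

P(defect) = 681/5000 ≈ 13.62%


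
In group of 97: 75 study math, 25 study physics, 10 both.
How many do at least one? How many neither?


|A∪B| = 75+25-10 = 90
Neither = 97-90 = 7

At least one: 90; Neither: 7


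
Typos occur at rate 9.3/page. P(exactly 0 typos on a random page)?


Poisson(λ=9.3): P(X=0) = e^(-λ)×λ^k/k!
= e^(-9.3) × 9.3^0 / 0!
≈ 9.142423148e-05 × 1 / 1 ≈ 0.000091

P(X=0) ≈ 0.000091 ≈ 0.01%


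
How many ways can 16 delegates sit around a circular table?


Circular arrangements of 16 distinct objects: fix one position to break rotational symmetry.
(n-1)! = 15! = 1307674368000

1307674368000


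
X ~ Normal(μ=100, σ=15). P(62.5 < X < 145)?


z₁=(62.5-100)/15=-2.5, z₂=(145-100)/15=3.0
P = Φ(3.0) - Φ(-2.5) = 0.998650 - 0.006210 = 0.992440 ≈ 0.9924

P(62.5 < X < 145) ≈ 0.9924


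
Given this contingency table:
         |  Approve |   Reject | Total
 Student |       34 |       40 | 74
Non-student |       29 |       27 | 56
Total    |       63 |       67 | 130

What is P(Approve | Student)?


P(Approve | Student) = 34/(34+40) = 34/74 = 17/37

P(Approve|Student) = 17/37 ≈ 45.95%


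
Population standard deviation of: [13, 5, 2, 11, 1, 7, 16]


Mean = 55/7
  (13-55/7)²=1296/49
  (5-55/7)²=400/49
  (2-55/7)²=1681/49
  (11-55/7)²=484/49
  (1-55/7)²=2304/49
  (7-55/7)²=36/49
  (16-55/7)²=3249/49
Σ(x-μ)² = 1350/7
σ² = (1350/7)/7 = 1350/49

σ = √(1350/49) ≈ 5.2489


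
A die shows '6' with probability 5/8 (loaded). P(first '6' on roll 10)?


Geometric: P(X=10) = (1-p)^(k-1)×p = (3/8)^9×5/8 = 98415/1073741824

P(X=10) = 98415/1073741824 ≈ 0.01%


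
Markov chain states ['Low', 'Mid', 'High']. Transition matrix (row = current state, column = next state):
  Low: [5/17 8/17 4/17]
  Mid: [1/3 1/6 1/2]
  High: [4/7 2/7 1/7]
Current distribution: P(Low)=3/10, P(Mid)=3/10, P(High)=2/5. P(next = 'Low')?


P(next=Low) = Σᵢ P(now=i)×P(i→Low)
= 3/10×5/17 + 3/10×1/3 + 2/5×4/7
= 3/34 + 1/10 + 8/35 = 248/595

P = 248/595 ≈ 0.4168
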